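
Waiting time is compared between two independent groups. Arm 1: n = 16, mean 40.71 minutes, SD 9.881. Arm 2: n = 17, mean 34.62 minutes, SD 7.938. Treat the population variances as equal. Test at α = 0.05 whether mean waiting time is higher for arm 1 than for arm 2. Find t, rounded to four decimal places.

1.9577

Let group 1 = arm 1, group 2 = arm 2. H0: μ_1 = μ_2; H1: μ_1 > μ_2 (two-sample pooled-variance t-test, right-tailed).
s_p² = [(16−1)·9.881² + (17−1)·7.938²]/(16+17−2) = 79.7646
t = (40.71 − 34.62)/√[79.7646·(1/16 + 1/17)] = 1.9577
df = n₁ + n₂ − 2 = 31
p-value = P(T ≥ 1.9577) ≈ 0.030
Since p ≈ 0.030 < α = 0.05, reject H0; the data support H1.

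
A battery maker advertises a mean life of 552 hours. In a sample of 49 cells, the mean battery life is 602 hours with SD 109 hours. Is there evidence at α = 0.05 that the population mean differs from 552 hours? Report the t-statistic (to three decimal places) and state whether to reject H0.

t = 3.211; reject H0

H0: μ = 552; H1: μ ≠ 552 (one-sample t-test, two-sided).
t = (x̄ − μ₀)/(s/√n) = (602 − 552)/(109/√49) = 3.211
df = n − 1 = 48
Two-sided p-value ≈ 0.002
Since p ≈ 0.002 < α = 0.05, reject H0; the evidence is statistically significant.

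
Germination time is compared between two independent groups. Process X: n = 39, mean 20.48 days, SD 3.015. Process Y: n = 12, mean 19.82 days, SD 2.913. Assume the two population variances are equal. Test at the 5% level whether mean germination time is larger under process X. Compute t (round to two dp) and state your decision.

Let group 1 = process X, group 2 = process Y. H0: μ_1 = μ_2; H1: μ_1 > μ_2 (two-sample pooled-variance t-test, right-tailed).
s_p² = [(39−1)·3.015² + (12−1)·2.913²]/(39+12−2) = 8.95449
t = (20.48 − 19.82)/√[8.95449·(1/39 + 1/12)] = 0.67
df = n₁ + n₂ − 2 = 49
p-value = P(T ≥ 0.67) ≈ 0.2536
Since p ≈ 0.2536 > α = 0.05, fail to reject H0; the data do not provide sufficient evidence against H0.

t = 0.67; fail to reject H0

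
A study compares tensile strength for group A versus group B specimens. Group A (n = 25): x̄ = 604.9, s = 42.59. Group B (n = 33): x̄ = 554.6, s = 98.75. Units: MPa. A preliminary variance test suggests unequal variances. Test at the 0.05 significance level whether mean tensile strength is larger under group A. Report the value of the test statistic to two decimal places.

2.62

Let group 1 = group A, group 2 = group B. H0: μ_1 = μ_2; H1: μ_1 > μ_2 (Welch's two-sample t-test, right-tailed).
t = (x̄_1 − x̄_2)/√(s_1²/n_1 + s_2²/n_2) = (604.9 − 554.6)/√(42.59²/25 + 98.75²/33) = 2.62
Welch–Satterthwaite df ≈ 45.95
p-value = P(T ≥ 2.62) ≈ 0.006
Since p ≈ 0.006 < α = 0.05, reject H0; the evidence is statistically significant.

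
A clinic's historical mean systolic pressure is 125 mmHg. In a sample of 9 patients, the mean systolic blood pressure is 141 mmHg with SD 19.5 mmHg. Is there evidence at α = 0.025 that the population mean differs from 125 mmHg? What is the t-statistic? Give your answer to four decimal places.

2.4615

H0: μ = 125; H1: μ ≠ 125 (one-sample t-test, two-sided).
t = (x̄ − μ₀)/(s/√n) = (141 − 125)/(19.5/√9) = 2.4615
df = n − 1 = 8
Two-sided p-value ≈ 0.039
Since p ≈ 0.039 > α = 0.025, fail to reject H0; the data do not provide sufficient evidence against H0.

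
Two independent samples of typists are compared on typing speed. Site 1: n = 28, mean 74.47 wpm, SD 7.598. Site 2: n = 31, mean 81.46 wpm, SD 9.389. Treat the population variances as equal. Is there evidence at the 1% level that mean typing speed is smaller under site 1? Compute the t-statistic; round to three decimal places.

Let group 1 = site 1, group 2 = site 2. H0: μ_1 = μ_2; H1: μ_1 < μ_2 (two-sample pooled-variance t-test, left-tailed).
s_p² = [(28−1)·7.598² + (31−1)·9.389²]/(28+31−2) = 73.7421
t = (74.47 − 81.46)/√[73.7421·(1/28 + 1/31)] = -3.122
df = n₁ + n₂ − 2 = 57
p-value = P(T ≤ -3.122) ≈ 0.0014
Since p ≈ 0.0014 < α = 0.01, reject H0; the evidence is statistically significant.

-3.122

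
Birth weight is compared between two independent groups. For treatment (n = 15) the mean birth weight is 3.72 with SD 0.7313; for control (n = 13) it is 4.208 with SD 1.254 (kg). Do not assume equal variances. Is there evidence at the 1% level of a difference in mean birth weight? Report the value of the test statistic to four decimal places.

-1.2331

Let group 1 = treatment, group 2 = control. H0: μ_1 = μ_2; H1: μ_1 ≠ μ_2 (Welch's two-sample t-test, two-sided).
t = (x̄_1 − x̄_2)/√(s_1²/n_1 + s_2²/n_2) = (3.72 − 4.208)/√(0.7313²/15 + 1.254²/13) = -1.2331
Welch–Satterthwaite df ≈ 18.72
Two-sided p-value ≈ 0.233
Since p ≈ 0.233 > α = 0.01, fail to reject H0; the data do not provide sufficient evidence against H0.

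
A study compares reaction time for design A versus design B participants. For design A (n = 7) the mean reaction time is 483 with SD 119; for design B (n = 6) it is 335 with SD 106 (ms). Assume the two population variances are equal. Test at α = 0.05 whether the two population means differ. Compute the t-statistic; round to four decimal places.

2.3484

Let group 1 = design A, group 2 = design B. H0: μ_1 = μ_2; H1: μ_1 ≠ μ_2 (two-sample pooled-variance t-test, two-sided).
s_p² = [(7−1)·119² + (6−1)·106²]/(7+6−2) = 12831.5
t = (483 − 335)/√[12831.5·(1/7 + 1/6)] = 2.3484
df = n₁ + n₂ − 2 = 11
Two-sided p-value ≈ 0.039
Since p ≈ 0.039 < α = 0.05, reject H0; the evidence is statistically significant.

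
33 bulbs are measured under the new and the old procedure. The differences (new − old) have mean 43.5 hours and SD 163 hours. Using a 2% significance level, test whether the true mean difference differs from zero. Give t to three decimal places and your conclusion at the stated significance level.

t = 1.533; fail to reject H0

H0: μ_d = 0; H1: μ_d ≠ 0 (paired t-test on the differences, two-sided).
t = d̄/(s_d/√n) = 43.5/(163/√33) = 1.533
df = n − 1 = 32
Two-sided p-value ≈ 0.135
Since p ≈ 0.135 > α = 0.02, fail to reject H0; the evidence is not statistically significant.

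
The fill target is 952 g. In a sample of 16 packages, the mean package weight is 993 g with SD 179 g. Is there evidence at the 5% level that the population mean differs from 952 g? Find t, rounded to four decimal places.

H0: μ = 952; H1: μ ≠ 952 (one-sample t-test, two-sided).
t = (x̄ − μ₀)/(s/√n) = (993 − 952)/(179/√16) = 0.9162
df = n − 1 = 15
Two-sided p-value ≈ 0.374
Since p ≈ 0.374 > α = 0.05, fail to reject H0; the data do not provide sufficient evidence against H0.

0.9162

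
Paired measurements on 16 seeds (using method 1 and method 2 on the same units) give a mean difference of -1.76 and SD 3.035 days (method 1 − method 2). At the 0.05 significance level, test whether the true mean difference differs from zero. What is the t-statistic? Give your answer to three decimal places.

H0: μ_d = 0; H1: μ_d ≠ 0 (paired t-test on the differences, two-sided).
t = d̄/(s_d/√n) = -1.76/(3.035/√16) = -2.320
df = n − 1 = 15
Two-sided p-value ≈ 0.0349
Since p ≈ 0.0349 < α = 0.05, reject H0; the data support H1.

-2.320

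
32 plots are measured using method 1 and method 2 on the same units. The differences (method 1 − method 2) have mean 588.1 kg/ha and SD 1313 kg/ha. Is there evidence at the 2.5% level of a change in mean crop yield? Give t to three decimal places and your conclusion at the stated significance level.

t = 2.534; reject H0

H0: μ_d = 0; H1: μ_d ≠ 0 (paired t-test on the differences, two-sided).
t = d̄/(s_d/√n) = 588.1/(1313/√32) = 2.534
df = n − 1 = 31
Two-sided p-value ≈ 0.017
Since p ≈ 0.017 < α = 0.025, reject H0; the data support H1.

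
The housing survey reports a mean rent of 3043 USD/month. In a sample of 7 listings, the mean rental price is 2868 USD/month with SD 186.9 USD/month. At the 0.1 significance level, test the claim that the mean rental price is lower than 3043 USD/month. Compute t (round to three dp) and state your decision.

H0: μ = 3043; H1: μ < 3043 (one-sample t-test, left-tailed).
t = (x̄ − μ₀)/(s/√n) = (2868 − 3043)/(186.9/√7) = -2.477
df = n − 1 = 6
p-value = P(T ≤ -2.477) ≈ 0.0240
Since p ≈ 0.0240 < α = 0.1, reject H0; the data support H1.

t = -2.477; reject H0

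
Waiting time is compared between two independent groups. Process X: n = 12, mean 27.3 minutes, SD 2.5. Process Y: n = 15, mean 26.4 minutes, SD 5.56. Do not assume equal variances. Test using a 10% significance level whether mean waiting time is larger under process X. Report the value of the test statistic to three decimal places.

Let group 1 = process X, group 2 = process Y. H0: μ_1 = μ_2; H1: μ_1 > μ_2 (Welch's two-sample t-test, right-tailed).
t = (x̄_1 − x̄_2)/√(s_1²/n_1 + s_2²/n_2) = (27.3 − 26.4)/√(2.5²/12 + 5.56²/15) = 0.560
Welch–Satterthwaite df ≈ 20.32
p-value = P(T ≥ 0.560) ≈ 0.291
Since p ≈ 0.291 > α = 0.1, fail to reject H0; the evidence is not statistically significant.

0.560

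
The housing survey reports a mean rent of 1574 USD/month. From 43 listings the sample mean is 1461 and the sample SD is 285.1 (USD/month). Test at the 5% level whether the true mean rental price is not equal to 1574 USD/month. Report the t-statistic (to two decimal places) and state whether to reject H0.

H0: μ = 1574; H1: μ ≠ 1574 (one-sample t-test, two-sided).
t = (x̄ − μ₀)/(s/√n) = (1461 − 1574)/(285.1/√43) = -2.60
df = n − 1 = 42
Two-sided p-value ≈ 0.013
Since p ≈ 0.013 < α = 0.05, reject H0; the data support H1.

t = -2.60; reject H0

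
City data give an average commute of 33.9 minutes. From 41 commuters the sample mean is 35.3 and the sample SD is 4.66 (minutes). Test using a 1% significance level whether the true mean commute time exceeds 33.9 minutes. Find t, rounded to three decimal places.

1.924

H0: μ = 33.9; H1: μ > 33.9 (one-sample t-test, right-tailed).
t = (x̄ − μ₀)/(s/√n) = (35.3 − 33.9)/(4.66/√41) = 1.924
df = n − 1 = 40
p-value = P(T ≥ 1.924) ≈ 0.031
Since p ≈ 0.031 > α = 0.01, fail to reject H0; the data do not provide sufficient evidence against H0.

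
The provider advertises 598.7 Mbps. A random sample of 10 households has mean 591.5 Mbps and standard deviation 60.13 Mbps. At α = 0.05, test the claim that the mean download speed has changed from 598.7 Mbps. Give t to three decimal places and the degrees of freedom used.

t = -0.379, df = 9

H0: μ = 598.7; H1: μ ≠ 598.7 (one-sample t-test, two-sided).
t = (x̄ − μ₀)/(s/√n) = (591.5 − 598.7)/(60.13/√10) = -0.379
df = n − 1 = 9
Two-sided p-value ≈ 0.714
Since p ≈ 0.714 > α = 0.05, fail to reject H0; the data do not provide sufficient evidence against H0.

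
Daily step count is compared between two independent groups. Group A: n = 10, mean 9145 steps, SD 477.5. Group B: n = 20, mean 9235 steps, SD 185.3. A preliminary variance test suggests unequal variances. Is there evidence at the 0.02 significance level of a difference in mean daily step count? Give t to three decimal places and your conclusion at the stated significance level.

Let group 1 = group A, group 2 = group B. H0: μ_1 = μ_2; H1: μ_1 ≠ μ_2 (Welch's two-sample t-test, two-sided).
t = (x̄_1 − x̄_2)/√(s_1²/n_1 + s_2²/n_2) = (9145 − 9235)/√(477.5²/10 + 185.3²/20) = -0.575
Welch–Satterthwaite df ≈ 10.38
Two-sided p-value ≈ 0.5777
Since p ≈ 0.5777 > α = 0.02, fail to reject H0; the evidence is not statistically significant.

t = -0.575; fail to reject H0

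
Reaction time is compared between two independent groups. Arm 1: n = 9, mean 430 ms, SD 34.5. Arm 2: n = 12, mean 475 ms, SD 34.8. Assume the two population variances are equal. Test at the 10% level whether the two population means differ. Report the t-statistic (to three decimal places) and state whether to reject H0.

t = -2.943; reject H0

Let group 1 = arm 1, group 2 = arm 2. H0: μ_1 = μ_2; H1: μ_1 ≠ μ_2 (two-sample pooled-variance t-test, two-sided).
s_p² = [(9−1)·34.5² + (12−1)·34.8²]/(9+12−2) = 1202.29
t = (430 − 475)/√[1202.29·(1/9 + 1/12)] = -2.943
df = n₁ + n₂ − 2 = 19
Two-sided p-value ≈ 0.0083
Since p ≈ 0.0083 < α = 0.1, reject H0; the data support H1.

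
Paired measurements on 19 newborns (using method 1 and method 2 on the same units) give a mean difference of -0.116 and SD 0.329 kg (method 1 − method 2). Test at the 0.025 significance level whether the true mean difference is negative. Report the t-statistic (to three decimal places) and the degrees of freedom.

t = -1.537, df = 18

H0: μ_d = 0; H1: μ_d < 0 (paired t-test on the differences, left-tailed).
t = d̄/(s_d/√n) = -0.116/(0.329/√19) = -1.537
df = n − 1 = 18
p-value = P(T ≤ -1.537) ≈ 0.071
Since p ≈ 0.071 > α = 0.025, fail to reject H0; the data do not provide sufficient evidence against H0.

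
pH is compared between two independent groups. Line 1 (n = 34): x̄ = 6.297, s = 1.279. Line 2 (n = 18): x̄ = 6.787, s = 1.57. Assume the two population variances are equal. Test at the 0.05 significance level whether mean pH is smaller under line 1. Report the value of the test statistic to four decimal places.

-1.2139

Let group 1 = line 1, group 2 = line 2. H0: μ_1 = μ_2; H1: μ_1 < μ_2 (two-sample pooled-variance t-test, left-tailed).
s_p² = [(34−1)·1.279² + (18−1)·1.57²]/(34+18−2) = 1.91772
t = (6.297 − 6.787)/√[1.91772·(1/34 + 1/18)] = -1.2139
df = n₁ + n₂ − 2 = 50
p-value = P(T ≤ -1.2139) ≈ 0.1152
Since p ≈ 0.1152 > α = 0.05, fail to reject H0; the evidence is not statistically significant.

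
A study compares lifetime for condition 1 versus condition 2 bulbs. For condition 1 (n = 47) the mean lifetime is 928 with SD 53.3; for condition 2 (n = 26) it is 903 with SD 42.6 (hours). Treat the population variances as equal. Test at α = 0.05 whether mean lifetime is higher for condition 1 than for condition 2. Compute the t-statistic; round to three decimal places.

Let group 1 = condition 1, group 2 = condition 2. H0: μ_1 = μ_2; H1: μ_1 > μ_2 (two-sample pooled-variance t-test, right-tailed).
s_p² = [(47−1)·53.3² + (26−1)·42.6²]/(47+26−2) = 2479.58
t = (928 − 903)/√[2479.58·(1/47 + 1/26)] = 2.054
df = n₁ + n₂ − 2 = 71
p-value = P(T ≥ 2.054) ≈ 0.022
Since p ≈ 0.022 < α = 0.05, reject H0; the data support H1.

2.054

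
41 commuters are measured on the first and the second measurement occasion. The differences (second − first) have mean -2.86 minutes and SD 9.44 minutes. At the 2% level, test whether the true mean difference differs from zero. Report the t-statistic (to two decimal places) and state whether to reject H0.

H0: μ_d = 0; H1: μ_d ≠ 0 (paired t-test on the differences, two-sided).
t = d̄/(s_d/√n) = -2.86/(9.44/√41) = -1.94
df = n − 1 = 40
Two-sided p-value ≈ 0.059
Since p ≈ 0.059 > α = 0.02, fail to reject H0; the data do not provide sufficient evidence against H0.

t = -1.94; fail to reject H0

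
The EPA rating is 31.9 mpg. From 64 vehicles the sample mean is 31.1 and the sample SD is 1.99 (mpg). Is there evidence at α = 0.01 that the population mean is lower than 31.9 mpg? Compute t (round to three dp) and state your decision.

t = -3.216; reject H0

H0: μ = 31.9; H1: μ < 31.9 (one-sample t-test, left-tailed).
t = (x̄ − μ₀)/(s/√n) = (31.1 − 31.9)/(1.99/√64) = -3.216
df = n − 1 = 63
p-value = P(T ≤ -3.216) ≈ 0.001
Since p ≈ 0.001 < α = 0.01, reject H0; the evidence is statistically significant.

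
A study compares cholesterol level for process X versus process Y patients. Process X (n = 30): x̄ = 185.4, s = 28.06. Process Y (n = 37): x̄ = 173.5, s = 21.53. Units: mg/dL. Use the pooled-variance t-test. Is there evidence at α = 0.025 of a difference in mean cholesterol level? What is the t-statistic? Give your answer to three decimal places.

Let group 1 = process X, group 2 = process Y. H0: μ_1 = μ_2; H1: μ_1 ≠ μ_2 (two-sample pooled-variance t-test, two-sided).
s_p² = [(30−1)·28.06² + (37−1)·21.53²]/(30+37−2) = 608.016
t = (185.4 − 173.5)/√[608.016·(1/30 + 1/37)] = 1.964
df = n₁ + n₂ − 2 = 65
Two-sided p-value ≈ 0.054
Since p ≈ 0.054 > α = 0.025, fail to reject H0; the evidence is not statistically significant.

1.964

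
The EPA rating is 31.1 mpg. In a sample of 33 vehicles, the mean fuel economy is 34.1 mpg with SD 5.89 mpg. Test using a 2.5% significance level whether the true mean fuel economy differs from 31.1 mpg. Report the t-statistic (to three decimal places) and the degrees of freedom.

t = 2.926, df = 32

H0: μ = 31.1; H1: μ ≠ 31.1 (one-sample t-test, two-sided).
t = (x̄ − μ₀)/(s/√n) = (34.1 − 31.1)/(5.89/√33) = 2.926
df = n − 1 = 32
Two-sided p-value ≈ 0.006
Since p ≈ 0.006 < α = 0.025, reject H0; the data support H1.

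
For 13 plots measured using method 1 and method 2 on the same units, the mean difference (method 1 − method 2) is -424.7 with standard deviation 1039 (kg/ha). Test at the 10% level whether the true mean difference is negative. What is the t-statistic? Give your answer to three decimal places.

H0: μ_d = 0; H1: μ_d < 0 (paired t-test on the differences, left-tailed).
t = d̄/(s_d/√n) = -424.7/(1039/√13) = -1.474
df = n − 1 = 12
p-value = P(T ≤ -1.474) ≈ 0.083
Since p ≈ 0.083 < α = 0.1, reject H0; the evidence is statistically significant.

-1.474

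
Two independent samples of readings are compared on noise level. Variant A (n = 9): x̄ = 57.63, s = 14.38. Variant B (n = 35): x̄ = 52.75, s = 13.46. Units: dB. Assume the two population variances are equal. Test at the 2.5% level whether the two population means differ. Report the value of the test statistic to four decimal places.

Let group 1 = variant A, group 2 = variant B. H0: μ_1 = μ_2; H1: μ_1 ≠ μ_2 (two-sample pooled-variance t-test, two-sided).
s_p² = [(9−1)·14.38² + (35−1)·13.46²]/(9+35−2) = 186.05
t = (57.63 − 52.75)/√[186.05·(1/9 + 1/35)] = 0.9573
df = n₁ + n₂ − 2 = 42
Two-sided p-value ≈ 0.344
Since p ≈ 0.344 > α = 0.025, fail to reject H0; the data do not provide sufficient evidence against H0.

0.9573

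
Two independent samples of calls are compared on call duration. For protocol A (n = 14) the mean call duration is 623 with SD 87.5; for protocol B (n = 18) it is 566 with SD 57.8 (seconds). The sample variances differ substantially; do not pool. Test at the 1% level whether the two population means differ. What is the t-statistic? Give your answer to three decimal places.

Let group 1 = protocol A, group 2 = protocol B. H0: μ_1 = μ_2; H1: μ_1 ≠ μ_2 (Welch's two-sample t-test, two-sided).
t = (x̄_1 − x̄_2)/√(s_1²/n_1 + s_2²/n_2) = (623 − 566)/√(87.5²/14 + 57.8²/18) = 2.106
Welch–Satterthwaite df ≈ 21.43
Two-sided p-value ≈ 0.0471
Since p ≈ 0.0471 > α = 0.01, fail to reject H0; the data do not provide sufficient evidence against H0.

2.106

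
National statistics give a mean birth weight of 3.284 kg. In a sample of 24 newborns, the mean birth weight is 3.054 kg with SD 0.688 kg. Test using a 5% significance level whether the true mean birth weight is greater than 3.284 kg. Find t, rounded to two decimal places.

-1.64

H0: μ = 3.284; H1: μ > 3.284 (one-sample t-test, right-tailed).
t = (x̄ − μ₀)/(s/√n) = (3.054 − 3.284)/(0.688/√24) = -1.64
df = n − 1 = 23
p-value = P(T ≥ -1.64) ≈ 0.9425
Since p ≈ 0.9425 > α = 0.05, fail to reject H0; the evidence is not statistically significant.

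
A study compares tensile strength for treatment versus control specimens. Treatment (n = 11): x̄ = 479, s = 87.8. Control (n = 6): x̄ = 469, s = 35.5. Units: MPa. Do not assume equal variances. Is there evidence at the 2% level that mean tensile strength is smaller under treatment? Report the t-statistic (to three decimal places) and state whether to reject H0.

t = 0.331; fail to reject H0

Let group 1 = treatment, group 2 = control. H0: μ_1 = μ_2; H1: μ_1 < μ_2 (Welch's two-sample t-test, left-tailed).
t = (x̄_1 − x̄_2)/√(s_1²/n_1 + s_2²/n_2) = (479 − 469)/√(87.8²/11 + 35.5²/6) = 0.331
Welch–Satterthwaite df ≈ 14.32
p-value = P(T ≤ 0.331) ≈ 0.6274
Since p ≈ 0.6274 > α = 0.02, fail to reject H0; the data do not provide sufficient evidence against H0.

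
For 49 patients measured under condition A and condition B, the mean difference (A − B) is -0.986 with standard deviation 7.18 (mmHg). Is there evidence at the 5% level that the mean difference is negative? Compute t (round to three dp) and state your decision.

H0: μ_d = 0; H1: μ_d < 0 (paired t-test on the differences, left-tailed).
t = d̄/(s_d/√n) = -0.986/(7.18/√49) = -0.961
df = n − 1 = 48
p-value = P(T ≤ -0.961) ≈ 0.171
Since p ≈ 0.171 > α = 0.05, fail to reject H0; the data do not provide sufficient evidence against H0.

t = -0.961; fail to reject H0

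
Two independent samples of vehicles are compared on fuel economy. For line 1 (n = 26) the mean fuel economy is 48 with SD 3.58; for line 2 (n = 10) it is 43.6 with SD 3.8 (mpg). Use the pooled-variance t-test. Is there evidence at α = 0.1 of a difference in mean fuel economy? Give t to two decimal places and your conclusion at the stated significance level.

t = 3.25; reject H0

Let group 1 = line 1, group 2 = line 2. H0: μ_1 = μ_2; H1: μ_1 ≠ μ_2 (two-sample pooled-variance t-test, two-sided).
s_p² = [(26−1)·3.58² + (10−1)·3.8²]/(26+10−2) = 13.2462
t = (48 − 43.6)/√[13.2462·(1/26 + 1/10)] = 3.25
df = n₁ + n₂ − 2 = 34
Two-sided p-value ≈ 0.0026
Since p ≈ 0.0026 < α = 0.1, reject H0; the evidence is statistically significant.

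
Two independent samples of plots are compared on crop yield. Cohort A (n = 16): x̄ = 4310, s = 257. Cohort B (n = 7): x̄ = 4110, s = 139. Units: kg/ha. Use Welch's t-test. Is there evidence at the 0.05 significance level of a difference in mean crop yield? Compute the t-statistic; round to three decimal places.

2.410

Let group 1 = cohort A, group 2 = cohort B. H0: μ_1 = μ_2; H1: μ_1 ≠ μ_2 (Welch's two-sample t-test, two-sided).
t = (x̄_1 − x̄_2)/√(s_1²/n_1 + s_2²/n_2) = (4310 − 4110)/√(257²/16 + 139²/7) = 2.410
Welch–Satterthwaite df ≈ 19.72
Two-sided p-value ≈ 0.026
Since p ≈ 0.026 < α = 0.05, reject H0; the data support H1.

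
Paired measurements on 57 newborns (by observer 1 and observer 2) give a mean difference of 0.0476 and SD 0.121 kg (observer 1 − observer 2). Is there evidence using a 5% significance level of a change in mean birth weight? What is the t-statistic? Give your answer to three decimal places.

H0: μ_d = 0; H1: μ_d ≠ 0 (paired t-test on the differences, two-sided).
t = d̄/(s_d/√n) = 0.0476/(0.121/√57) = 2.970
df = n − 1 = 56
Two-sided p-value ≈ 0.0044
Since p ≈ 0.0044 < α = 0.05, reject H0; the data support H1.

2.970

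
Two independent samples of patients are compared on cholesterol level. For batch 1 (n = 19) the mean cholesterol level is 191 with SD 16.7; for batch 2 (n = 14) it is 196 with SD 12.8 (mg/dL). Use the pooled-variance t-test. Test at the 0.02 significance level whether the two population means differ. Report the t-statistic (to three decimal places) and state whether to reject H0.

t = -0.935; fail to reject H0

Let group 1 = batch 1, group 2 = batch 2. H0: μ_1 = μ_2; H1: μ_1 ≠ μ_2 (two-sample pooled-variance t-test, two-sided).
s_p² = [(19−1)·16.7² + (14−1)·12.8²]/(19+14−2) = 230.643
t = (191 − 196)/√[230.643·(1/19 + 1/14)] = -0.935
df = n₁ + n₂ − 2 = 31
Two-sided p-value ≈ 0.357
Since p ≈ 0.357 > α = 0.02, fail to reject H0; the evidence is not statistically significant.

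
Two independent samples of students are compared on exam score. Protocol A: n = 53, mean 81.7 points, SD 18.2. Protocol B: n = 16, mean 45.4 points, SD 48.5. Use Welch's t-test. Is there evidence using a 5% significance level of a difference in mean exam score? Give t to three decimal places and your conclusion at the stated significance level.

t = 2.932; reject H0

Let group 1 = protocol A, group 2 = protocol B. H0: μ_1 = μ_2; H1: μ_1 ≠ μ_2 (Welch's two-sample t-test, two-sided).
t = (x̄_1 − x̄_2)/√(s_1²/n_1 + s_2²/n_2) = (81.7 − 45.4)/√(18.2²/53 + 48.5²/16) = 2.932
Welch–Satterthwaite df ≈ 16.29
Two-sided p-value ≈ 0.0096
Since p ≈ 0.0096 < α = 0.05, reject H0; the evidence is statistically significant.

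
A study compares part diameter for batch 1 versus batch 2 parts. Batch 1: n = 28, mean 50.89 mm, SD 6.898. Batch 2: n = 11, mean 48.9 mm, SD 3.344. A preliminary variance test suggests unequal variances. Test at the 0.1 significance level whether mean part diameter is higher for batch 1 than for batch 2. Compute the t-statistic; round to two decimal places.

Let group 1 = batch 1, group 2 = batch 2. H0: μ_1 = μ_2; H1: μ_1 > μ_2 (Welch's two-sample t-test, right-tailed).
t = (x̄_1 − x̄_2)/√(s_1²/n_1 + s_2²/n_2) = (50.89 − 48.9)/√(6.898²/28 + 3.344²/11) = 1.21
Welch–Satterthwaite df ≈ 35.08
p-value = P(T ≥ 1.21) ≈ 0.1177
Since p ≈ 0.1177 > α = 0.1, fail to reject H0; the evidence is not statistically significant.

1.21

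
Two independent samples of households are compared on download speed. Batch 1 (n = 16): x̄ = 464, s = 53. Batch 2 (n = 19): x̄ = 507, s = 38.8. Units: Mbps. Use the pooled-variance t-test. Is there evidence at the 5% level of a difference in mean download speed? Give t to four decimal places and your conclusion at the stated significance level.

t = -2.7668; reject H0

Let group 1 = batch 1, group 2 = batch 2. H0: μ_1 = μ_2; H1: μ_1 ≠ μ_2 (two-sample pooled-variance t-test, two-sided).
s_p² = [(16−1)·53² + (19−1)·38.8²]/(16+19−2) = 2097.97
t = (464 − 507)/√[2097.97·(1/16 + 1/19)] = -2.7668
df = n₁ + n₂ − 2 = 33
Two-sided p-value ≈ 0.0092
Since p ≈ 0.0092 < α = 0.05, reject H0; the evidence is statistically significant.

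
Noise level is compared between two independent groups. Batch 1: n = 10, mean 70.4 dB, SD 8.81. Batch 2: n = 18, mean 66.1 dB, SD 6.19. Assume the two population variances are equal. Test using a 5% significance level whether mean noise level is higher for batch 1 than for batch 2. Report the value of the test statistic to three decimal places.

Let group 1 = batch 1, group 2 = batch 2. H0: μ_1 = μ_2; H1: μ_1 > μ_2 (two-sample pooled-variance t-test, right-tailed).
s_p² = [(10−1)·8.81² + (18−1)·6.19²]/(10+18−2) = 51.9199
t = (70.4 − 66.1)/√[51.9199·(1/10 + 1/18)] = 1.513
df = n₁ + n₂ − 2 = 26
p-value = P(T ≥ 1.513) ≈ 0.071
Since p ≈ 0.071 > α = 0.05, fail to reject H0; the evidence is not statistically significant.

1.513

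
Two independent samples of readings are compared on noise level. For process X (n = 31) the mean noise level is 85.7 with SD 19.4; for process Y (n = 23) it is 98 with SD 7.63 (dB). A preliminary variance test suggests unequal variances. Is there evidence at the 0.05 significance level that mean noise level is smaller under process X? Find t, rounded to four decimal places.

Let group 1 = process X, group 2 = process Y. H0: μ_1 = μ_2; H1: μ_1 < μ_2 (Welch's two-sample t-test, left-tailed).
t = (x̄_1 − x̄_2)/√(s_1²/n_1 + s_2²/n_2) = (85.7 − 98)/√(19.4²/31 + 7.63²/23) = -3.2112
Welch–Satterthwaite df ≈ 41.36
p-value = P(T ≤ -3.2112) ≈ 0.0013
Since p ≈ 0.0013 < α = 0.05, reject H0; the evidence is statistically significant.

-3.2112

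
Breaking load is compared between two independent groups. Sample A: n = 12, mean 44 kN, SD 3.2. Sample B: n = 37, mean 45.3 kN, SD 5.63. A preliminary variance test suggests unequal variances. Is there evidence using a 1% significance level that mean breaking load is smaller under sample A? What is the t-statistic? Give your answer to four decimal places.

-0.9941

Let group 1 = sample A, group 2 = sample B. H0: μ_1 = μ_2; H1: μ_1 < μ_2 (Welch's two-sample t-test, left-tailed).
t = (x̄_1 − x̄_2)/√(s_1²/n_1 + s_2²/n_2) = (44 − 45.3)/√(3.2²/12 + 5.63²/37) = -0.9941
Welch–Satterthwaite df ≈ 33.77
p-value = P(T ≤ -0.9941) ≈ 0.164
Since p ≈ 0.164 > α = 0.01, fail to reject H0; the data do not provide sufficient evidence against H0.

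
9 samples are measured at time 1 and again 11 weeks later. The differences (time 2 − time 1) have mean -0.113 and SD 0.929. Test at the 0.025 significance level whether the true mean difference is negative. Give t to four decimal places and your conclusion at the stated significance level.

t = -0.3649; fail to reject H0

H0: μ_d = 0; H1: μ_d < 0 (paired t-test on the differences, left-tailed).
t = d̄/(s_d/√n) = -0.113/(0.929/√9) = -0.3649
df = n − 1 = 8
p-value = P(T ≤ -0.3649) ≈ 0.362
Since p ≈ 0.362 > α = 0.025, fail to reject H0; the data do not provide sufficient evidence against H0.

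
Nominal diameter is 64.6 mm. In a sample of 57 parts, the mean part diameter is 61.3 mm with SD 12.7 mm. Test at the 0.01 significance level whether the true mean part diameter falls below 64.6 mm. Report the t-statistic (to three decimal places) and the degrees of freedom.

t = -1.962, df = 56

H0: μ = 64.6; H1: μ < 64.6 (one-sample t-test, left-tailed).
t = (x̄ − μ₀)/(s/√n) = (61.3 − 64.6)/(12.7/√57) = -1.962
df = n − 1 = 56
p-value = P(T ≤ -1.962) ≈ 0.027
Since p ≈ 0.027 > α = 0.01, fail to reject H0; the data do not provide sufficient evidence against H0.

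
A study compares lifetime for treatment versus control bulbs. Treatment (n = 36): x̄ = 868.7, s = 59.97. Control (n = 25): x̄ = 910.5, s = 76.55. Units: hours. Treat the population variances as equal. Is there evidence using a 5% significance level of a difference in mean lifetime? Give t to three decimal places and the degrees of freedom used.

t = -2.389, df = 59

Let group 1 = treatment, group 2 = control. H0: μ_1 = μ_2; H1: μ_1 ≠ μ_2 (two-sample pooled-variance t-test, two-sided).
s_p² = [(36−1)·59.97² + (25−1)·76.55²]/(36+25−2) = 4517.15
t = (868.7 − 910.5)/√[4517.15·(1/36 + 1/25)] = -2.389
df = n₁ + n₂ − 2 = 59
Two-sided p-value ≈ 0.020
Since p ≈ 0.020 < α = 0.05, reject H0; the evidence is statistically significant.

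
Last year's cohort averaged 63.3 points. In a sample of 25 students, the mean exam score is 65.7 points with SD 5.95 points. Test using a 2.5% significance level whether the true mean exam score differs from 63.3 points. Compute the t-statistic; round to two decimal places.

H0: μ = 63.3; H1: μ ≠ 63.3 (one-sample t-test, two-sided).
t = (x̄ − μ₀)/(s/√n) = (65.7 − 63.3)/(5.95/√25) = 2.02
df = n − 1 = 24
Two-sided p-value ≈ 0.055
Since p ≈ 0.055 > α = 0.025, fail to reject H0; the evidence is not statistically significant.

2.02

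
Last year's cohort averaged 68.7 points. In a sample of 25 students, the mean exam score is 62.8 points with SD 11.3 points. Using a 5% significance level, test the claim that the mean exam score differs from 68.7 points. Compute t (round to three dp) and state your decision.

H0: μ = 68.7; H1: μ ≠ 68.7 (one-sample t-test, two-sided).
t = (x̄ − μ₀)/(s/√n) = (62.8 − 68.7)/(11.3/√25) = -2.611
df = n − 1 = 24
Two-sided p-value ≈ 0.015
Since p ≈ 0.015 < α = 0.05, reject H0; the evidence is statistically significant.

t = -2.611; reject H0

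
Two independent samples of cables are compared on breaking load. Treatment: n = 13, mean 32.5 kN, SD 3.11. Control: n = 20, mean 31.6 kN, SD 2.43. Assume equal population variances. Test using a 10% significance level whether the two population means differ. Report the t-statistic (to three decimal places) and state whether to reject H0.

Let group 1 = treatment, group 2 = control. H0: μ_1 = μ_2; H1: μ_1 ≠ μ_2 (two-sample pooled-variance t-test, two-sided).
s_p² = [(13−1)·3.11² + (20−1)·2.43²]/(13+20−2) = 7.36317
t = (32.5 − 31.6)/√[7.36317·(1/13 + 1/20)] = 0.931
df = n₁ + n₂ − 2 = 31
Two-sided p-value ≈ 0.359
Since p ≈ 0.359 > α = 0.1, fail to reject H0; the data do not provide sufficient evidence against H0.

t = 0.931; fail to reject H0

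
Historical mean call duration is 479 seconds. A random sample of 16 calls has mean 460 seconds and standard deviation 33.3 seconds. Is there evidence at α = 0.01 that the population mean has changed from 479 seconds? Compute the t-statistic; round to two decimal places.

-2.28

H0: μ = 479; H1: μ ≠ 479 (one-sample t-test, two-sided).
t = (x̄ − μ₀)/(s/√n) = (460 − 479)/(33.3/√16) = -2.28
df = n − 1 = 15
Two-sided p-value ≈ 0.0375
Since p ≈ 0.0375 > α = 0.01, fail to reject H0; the evidence is not statistically significant.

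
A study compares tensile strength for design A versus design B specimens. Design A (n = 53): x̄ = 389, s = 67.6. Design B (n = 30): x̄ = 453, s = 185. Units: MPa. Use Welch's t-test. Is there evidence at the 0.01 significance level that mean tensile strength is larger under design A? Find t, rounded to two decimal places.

Let group 1 = design A, group 2 = design B. H0: μ_1 = μ_2; H1: μ_1 > μ_2 (Welch's two-sample t-test, right-tailed).
t = (x̄_1 − x̄_2)/√(s_1²/n_1 + s_2²/n_2) = (389 − 453)/√(67.6²/53 + 185²/30) = -1.83
Welch–Satterthwaite df ≈ 33.44
p-value = P(T ≥ -1.83) ≈ 0.962
Since p ≈ 0.962 > α = 0.01, fail to reject H0; the evidence is not statistically significant.

-1.83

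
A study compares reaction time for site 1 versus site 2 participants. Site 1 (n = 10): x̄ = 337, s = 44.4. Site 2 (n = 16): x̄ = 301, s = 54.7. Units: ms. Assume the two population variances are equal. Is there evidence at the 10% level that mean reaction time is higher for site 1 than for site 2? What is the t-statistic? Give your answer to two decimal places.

1.75

Let group 1 = site 1, group 2 = site 2. H0: μ_1 = μ_2; H1: μ_1 > μ_2 (two-sample pooled-variance t-test, right-tailed).
s_p² = [(10−1)·44.4² + (16−1)·54.7²]/(10+16−2) = 2609.32
t = (337 − 301)/√[2609.32·(1/10 + 1/16)] = 1.75
df = n₁ + n₂ − 2 = 24
p-value = P(T ≥ 1.75) ≈ 0.047
Since p ≈ 0.047 < α = 0.1, reject H0; the data support H1.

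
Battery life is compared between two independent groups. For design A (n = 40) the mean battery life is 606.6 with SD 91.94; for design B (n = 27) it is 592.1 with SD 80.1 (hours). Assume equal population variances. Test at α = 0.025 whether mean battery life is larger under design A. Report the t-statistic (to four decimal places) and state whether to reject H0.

t = 0.6661; fail to reject H0

Let group 1 = design A, group 2 = design B. H0: μ_1 = μ_2; H1: μ_1 > μ_2 (two-sample pooled-variance t-test, right-tailed).
s_p² = [(40−1)·91.94² + (27−1)·80.1²]/(40+27−2) = 7638.18
t = (606.6 − 592.1)/√[7638.18·(1/40 + 1/27)] = 0.6661
df = n₁ + n₂ − 2 = 65
p-value = P(T ≥ 0.6661) ≈ 0.2538
Since p ≈ 0.2538 > α = 0.025, fail to reject H0; the data do not provide sufficient evidence against H0.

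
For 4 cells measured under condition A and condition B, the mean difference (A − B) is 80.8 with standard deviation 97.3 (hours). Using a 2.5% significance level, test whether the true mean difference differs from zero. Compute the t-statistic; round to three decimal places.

H0: μ_d = 0; H1: μ_d ≠ 0 (paired t-test on the differences, two-sided).
t = d̄/(s_d/√n) = 80.8/(97.3/√4) = 1.661
df = n − 1 = 3
Two-sided p-value ≈ 0.1953
Since p ≈ 0.1953 > α = 0.025, fail to reject H0; the evidence is not statistically significant.

1.661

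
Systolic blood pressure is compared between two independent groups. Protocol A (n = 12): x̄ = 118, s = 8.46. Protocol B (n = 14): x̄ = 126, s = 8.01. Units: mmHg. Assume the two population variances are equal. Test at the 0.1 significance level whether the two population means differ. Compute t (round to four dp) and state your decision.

Let group 1 = protocol A, group 2 = protocol B. H0: μ_1 = μ_2; H1: μ_1 ≠ μ_2 (two-sample pooled-variance t-test, two-sided).
s_p² = [(12−1)·8.46² + (14−1)·8.01²]/(12+14−2) = 67.557
t = (118 − 126)/√[67.557·(1/12 + 1/14)] = -2.4741
df = n₁ + n₂ − 2 = 24
Two-sided p-value ≈ 0.021
Since p ≈ 0.021 < α = 0.1, reject H0; the data support H1.

t = -2.4741; reject H0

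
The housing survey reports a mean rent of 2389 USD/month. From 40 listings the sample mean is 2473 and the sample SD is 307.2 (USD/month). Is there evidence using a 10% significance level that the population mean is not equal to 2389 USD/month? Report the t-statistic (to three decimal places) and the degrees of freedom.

t = 1.729, df = 39

H0: μ = 2389; H1: μ ≠ 2389 (one-sample t-test, two-sided).
t = (x̄ − μ₀)/(s/√n) = (2473 − 2389)/(307.2/√40) = 1.729
df = n − 1 = 39
Two-sided p-value ≈ 0.0917
Since p ≈ 0.0917 < α = 0.1, reject H0; the data support H1.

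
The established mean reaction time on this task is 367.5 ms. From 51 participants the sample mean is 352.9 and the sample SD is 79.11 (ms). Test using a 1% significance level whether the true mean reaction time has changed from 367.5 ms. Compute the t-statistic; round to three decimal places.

-1.318

H0: μ = 367.5; H1: μ ≠ 367.5 (one-sample t-test, two-sided).
t = (x̄ − μ₀)/(s/√n) = (352.9 − 367.5)/(79.11/√51) = -1.318
df = n − 1 = 50
Two-sided p-value ≈ 0.194
Since p ≈ 0.194 > α = 0.01, fail to reject H0; the evidence is not statistically significant.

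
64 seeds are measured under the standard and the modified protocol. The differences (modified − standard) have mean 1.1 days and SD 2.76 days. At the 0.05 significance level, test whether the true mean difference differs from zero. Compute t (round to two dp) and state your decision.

t = 3.19; reject H0

H0: μ_d = 0; H1: μ_d ≠ 0 (paired t-test on the differences, two-sided).
t = d̄/(s_d/√n) = 1.1/(2.76/√64) = 3.19
df = n − 1 = 63
Two-sided p-value ≈ 0.002
Since p ≈ 0.002 < α = 0.05, reject H0; the evidence is statistically significant.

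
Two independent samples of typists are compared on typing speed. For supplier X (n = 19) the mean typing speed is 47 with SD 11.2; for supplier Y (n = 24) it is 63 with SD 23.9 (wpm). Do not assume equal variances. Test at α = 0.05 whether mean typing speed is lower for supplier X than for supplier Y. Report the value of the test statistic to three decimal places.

-2.902

Let group 1 = supplier X, group 2 = supplier Y. H0: μ_1 = μ_2; H1: μ_1 < μ_2 (Welch's two-sample t-test, left-tailed).
t = (x̄_1 − x̄_2)/√(s_1²/n_1 + s_2²/n_2) = (47 − 63)/√(11.2²/19 + 23.9²/24) = -2.902
Welch–Satterthwaite df ≈ 34.17
p-value = P(T ≤ -2.902) ≈ 0.003
Since p ≈ 0.003 < α = 0.05, reject H0; the data support H1.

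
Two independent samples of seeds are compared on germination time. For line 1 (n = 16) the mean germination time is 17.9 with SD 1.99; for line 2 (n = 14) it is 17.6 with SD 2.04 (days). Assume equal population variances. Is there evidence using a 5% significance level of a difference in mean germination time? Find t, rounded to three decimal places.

Let group 1 = line 1, group 2 = line 2. H0: μ_1 = μ_2; H1: μ_1 ≠ μ_2 (two-sample pooled-variance t-test, two-sided).
s_p² = [(16−1)·1.99² + (14−1)·2.04²]/(16+14−2) = 4.05365
t = (17.9 − 17.6)/√[4.05365·(1/16 + 1/14)] = 0.407
df = n₁ + n₂ − 2 = 28
Two-sided p-value ≈ 0.6870
Since p ≈ 0.6870 > α = 0.05, fail to reject H0; the data do not provide sufficient evidence against H0.

0.407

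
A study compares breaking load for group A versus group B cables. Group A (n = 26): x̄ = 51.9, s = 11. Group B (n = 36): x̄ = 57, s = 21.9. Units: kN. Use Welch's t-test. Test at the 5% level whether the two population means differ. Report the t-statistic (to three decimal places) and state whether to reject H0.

t = -1.203; fail to reject H0

Let group 1 = group A, group 2 = group B. H0: μ_1 = μ_2; H1: μ_1 ≠ μ_2 (Welch's two-sample t-test, two-sided).
t = (x̄_1 − x̄_2)/√(s_1²/n_1 + s_2²/n_2) = (51.9 − 57)/√(11²/26 + 21.9²/36) = -1.203
Welch–Satterthwaite df ≈ 54.43
Two-sided p-value ≈ 0.234
Since p ≈ 0.234 > α = 0.05, fail to reject H0; the data do not provide sufficient evidence against H0.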